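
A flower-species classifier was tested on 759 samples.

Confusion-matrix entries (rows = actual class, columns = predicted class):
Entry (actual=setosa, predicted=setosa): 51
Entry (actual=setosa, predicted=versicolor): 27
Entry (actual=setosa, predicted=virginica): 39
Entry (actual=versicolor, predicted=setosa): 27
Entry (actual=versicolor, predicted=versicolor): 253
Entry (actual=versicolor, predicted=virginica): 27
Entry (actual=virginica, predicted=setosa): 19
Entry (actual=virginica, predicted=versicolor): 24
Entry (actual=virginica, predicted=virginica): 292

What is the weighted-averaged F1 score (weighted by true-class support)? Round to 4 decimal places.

Per-class F1 score (2·TP/(2·TP+FP+FN)):
  setosa: TP=51, FP=27+19=46, FN=27+39=66 → 102/214 = 0.47664
  versicolor: TP=253, FP=27+24=51, FN=27+27=54 → 506/611 = 0.82815
  virginica: TP=292, FP=39+27=66, FN=19+24=43 → 584/693 = 0.84271
Weighted-F1 score = Σ (supportᵢ/N)·F1 scoreᵢ with N=759: (117/759)·0.47664 + (307/759)·0.82815 + (335/759)·0.84271 = 0.7804

0.7804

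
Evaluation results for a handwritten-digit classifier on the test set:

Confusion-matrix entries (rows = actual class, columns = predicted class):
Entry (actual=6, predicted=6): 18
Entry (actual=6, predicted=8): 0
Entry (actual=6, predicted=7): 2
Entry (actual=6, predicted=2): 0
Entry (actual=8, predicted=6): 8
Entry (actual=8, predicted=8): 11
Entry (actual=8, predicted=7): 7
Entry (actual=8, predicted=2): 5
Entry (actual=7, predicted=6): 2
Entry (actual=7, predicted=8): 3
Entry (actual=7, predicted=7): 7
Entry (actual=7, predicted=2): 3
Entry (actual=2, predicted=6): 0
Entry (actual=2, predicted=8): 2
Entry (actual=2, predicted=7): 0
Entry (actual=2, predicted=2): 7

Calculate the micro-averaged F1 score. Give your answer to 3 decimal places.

0.573

Micro-averaging pools counts across classes: ΣTP=43, ΣFP=32, ΣFN=32.
Micro-F1 score = 2·TP/(2·TP+FP+FN) on pooled counts = 0.573 (equals overall accuracy in single-label multiclass).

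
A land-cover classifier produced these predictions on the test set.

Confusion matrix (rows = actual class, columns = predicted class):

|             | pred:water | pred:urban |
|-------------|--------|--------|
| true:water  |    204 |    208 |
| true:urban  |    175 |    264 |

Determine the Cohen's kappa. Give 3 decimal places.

0.097

Observed agreement pₒ = trace/N = 468/851 = 0.5499
Expected agreement pₑ = Σ (rowᵢ·colᵢ)/N² = (412·379 + 439·472)/851² = 0.5017
κ = (pₒ − pₑ)/(1 − pₑ) = (0.5499 − 0.5017)/(1 − 0.5017) = 0.097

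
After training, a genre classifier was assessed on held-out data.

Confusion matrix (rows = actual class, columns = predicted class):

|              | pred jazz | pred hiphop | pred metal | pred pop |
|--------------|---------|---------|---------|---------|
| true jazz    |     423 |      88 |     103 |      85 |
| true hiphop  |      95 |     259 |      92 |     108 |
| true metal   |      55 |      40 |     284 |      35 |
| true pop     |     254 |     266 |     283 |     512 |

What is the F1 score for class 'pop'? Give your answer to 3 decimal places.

0.498

Treat 'pop' as positive and all other classes as negative.
F1 score = 2·TP/(2·TP+FP+FN).
pop: TP=512, FP=85+108+35=228, FN=254+266+283=803 → 1024/2055 = 0.4983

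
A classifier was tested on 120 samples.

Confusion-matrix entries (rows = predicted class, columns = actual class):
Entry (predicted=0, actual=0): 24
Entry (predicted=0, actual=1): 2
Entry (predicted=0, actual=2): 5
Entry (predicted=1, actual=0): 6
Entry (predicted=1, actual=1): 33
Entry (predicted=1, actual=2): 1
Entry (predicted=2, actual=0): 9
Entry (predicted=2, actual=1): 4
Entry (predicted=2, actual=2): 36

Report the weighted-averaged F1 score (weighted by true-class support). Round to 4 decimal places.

0.7713

Per-class F1 score (2·TP/(2·TP+FP+FN)):
  0: TP=24, FP=2+5=7, FN=6+9=15 → 48/70 = 0.68571
  1: TP=33, FP=6+1=7, FN=2+4=6 → 66/79 = 0.83544
  2: TP=36, FP=9+4=13, FN=5+1=6 → 72/91 = 0.79121
Weighted-F1 score = Σ (supportᵢ/N)·F1 scoreᵢ with N=120: (39/120)·0.68571 + (39/120)·0.83544 + (42/120)·0.79121 = 0.7713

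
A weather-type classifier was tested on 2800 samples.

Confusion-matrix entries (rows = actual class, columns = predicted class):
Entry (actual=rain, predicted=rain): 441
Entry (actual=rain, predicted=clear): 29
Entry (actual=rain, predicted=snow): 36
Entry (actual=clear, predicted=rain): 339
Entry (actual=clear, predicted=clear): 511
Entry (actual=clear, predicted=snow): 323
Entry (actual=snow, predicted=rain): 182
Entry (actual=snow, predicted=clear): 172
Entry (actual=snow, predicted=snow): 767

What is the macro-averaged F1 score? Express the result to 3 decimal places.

Per-class F1 score (2·TP/(2·TP+FP+FN)):
  rain: TP=441, FP=339+182=521, FN=29+36=65 → 882/1468 = 0.6008
  clear: TP=511, FP=29+172=201, FN=339+323=662 → 1022/1885 = 0.5422
  snow: TP=767, FP=36+323=359, FN=182+172=354 → 1534/2247 = 0.6827
Macro-F1 score = mean = (0.6008 + 0.5422 + 0.6827) / 3 = 0.609

0.609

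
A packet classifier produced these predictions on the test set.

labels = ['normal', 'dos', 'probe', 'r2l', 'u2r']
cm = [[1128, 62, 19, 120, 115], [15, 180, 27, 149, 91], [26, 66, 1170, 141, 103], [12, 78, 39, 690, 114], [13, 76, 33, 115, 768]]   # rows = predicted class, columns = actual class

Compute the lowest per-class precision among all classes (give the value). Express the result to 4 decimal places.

Per-class precision (TP/(TP+FP)):
  normal: TP=1128, FP=62+19+120+115=316 → 1128/1444 = 0.78116
  dos: TP=180, FP=15+27+149+91=282 → 180/462 = 0.38961
  probe: TP=1170, FP=26+66+141+103=336 → 1170/1506 = 0.77689
  r2l: TP=690, FP=12+78+39+114=243 → 690/933 = 0.73955
  u2r: TP=768, FP=13+76+33+115=237 → 768/1005 = 0.76418
Lowest is class 'dos' with precision = 0.3896.

0.3896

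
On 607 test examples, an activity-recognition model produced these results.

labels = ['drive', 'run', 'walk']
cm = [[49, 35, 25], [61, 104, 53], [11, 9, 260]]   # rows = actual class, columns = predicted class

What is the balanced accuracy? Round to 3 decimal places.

0.618

Balanced accuracy = mean of per-class recall.
  drive: recall = 49/109 = 0.4495
  run: recall = 104/218 = 0.4771
  walk: recall = 260/280 = 0.9286
Mean = (0.4495 + 0.4771 + 0.9286) / 3 = 0.618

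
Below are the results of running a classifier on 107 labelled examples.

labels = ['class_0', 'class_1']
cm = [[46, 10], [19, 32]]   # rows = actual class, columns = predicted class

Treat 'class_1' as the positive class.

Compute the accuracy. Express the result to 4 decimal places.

0.7290

Accuracy = (TP+TN)/N = (32+46)/107 = 0.7290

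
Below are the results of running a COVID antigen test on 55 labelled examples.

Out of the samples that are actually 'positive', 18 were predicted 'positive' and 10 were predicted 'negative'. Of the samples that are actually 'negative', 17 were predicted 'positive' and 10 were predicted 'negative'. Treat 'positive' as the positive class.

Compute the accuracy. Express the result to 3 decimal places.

Accuracy = (TP+TN)/N = (18+10)/55 = 0.509

0.509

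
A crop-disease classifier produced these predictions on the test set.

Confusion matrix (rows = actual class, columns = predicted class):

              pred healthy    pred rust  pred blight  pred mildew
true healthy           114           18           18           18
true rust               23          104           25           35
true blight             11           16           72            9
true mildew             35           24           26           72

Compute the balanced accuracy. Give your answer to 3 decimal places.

Balanced accuracy = mean of per-class recall.
  healthy: recall = 114/168 = 0.6786
  rust: recall = 104/187 = 0.5561
  blight: recall = 72/108 = 0.6667
  mildew: recall = 72/157 = 0.4586
Mean = (0.6786 + 0.5561 + 0.6667 + 0.4586) / 4 = 0.590

0.590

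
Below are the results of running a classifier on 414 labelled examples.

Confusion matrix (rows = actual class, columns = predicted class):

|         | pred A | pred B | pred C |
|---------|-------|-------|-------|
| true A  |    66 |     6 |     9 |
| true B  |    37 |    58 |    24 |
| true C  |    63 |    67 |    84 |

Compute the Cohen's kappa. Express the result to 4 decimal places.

Observed agreement pₒ = trace/N = 208/414 = 0.50242
Expected agreement pₑ = Σ (rowᵢ·colᵢ)/N² = (81·166 + 119·131 + 214·117)/414² = 0.31549
κ = (pₒ − pₑ)/(1 − pₑ) = (0.50242 − 0.31549)/(1 − 0.31549) = 0.2731

0.2731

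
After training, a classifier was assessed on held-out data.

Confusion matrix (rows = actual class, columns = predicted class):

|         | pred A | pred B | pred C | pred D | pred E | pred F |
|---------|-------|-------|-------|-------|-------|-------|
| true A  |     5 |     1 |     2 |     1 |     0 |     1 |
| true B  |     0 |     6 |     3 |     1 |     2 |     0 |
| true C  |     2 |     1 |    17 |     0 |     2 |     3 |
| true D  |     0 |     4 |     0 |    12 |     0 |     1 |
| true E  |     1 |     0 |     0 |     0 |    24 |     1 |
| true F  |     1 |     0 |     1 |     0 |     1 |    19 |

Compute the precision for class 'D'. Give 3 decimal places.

0.857

One-vs-rest for 'D': TP = diagonal; FP = other classes predicted 'D'; FN = 'D' predicted as other.
precision = TP/(TP+FP).
D: TP=12, FP=1+1+0+0+0=2 → 12/14 = 0.8571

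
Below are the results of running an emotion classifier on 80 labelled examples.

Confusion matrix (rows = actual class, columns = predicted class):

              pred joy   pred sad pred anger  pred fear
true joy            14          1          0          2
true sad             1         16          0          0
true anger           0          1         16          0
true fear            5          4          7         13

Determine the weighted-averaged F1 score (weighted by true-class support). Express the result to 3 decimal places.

Per-class F1 score (2·TP/(2·TP+FP+FN)):
  joy: TP=14, FP=1+0+5=6, FN=1+0+2=3 → 28/37 = 0.7568
  sad: TP=16, FP=1+1+4=6, FN=1+0+0=1 → 32/39 = 0.8205
  anger: TP=16, FP=0+0+7=7, FN=0+1+0=1 → 32/40 = 0.8000
  fear: TP=13, FP=2+0+0=2, FN=5+4+7=16 → 26/44 = 0.5909
Weighted-F1 score = Σ (supportᵢ/N)·F1 scoreᵢ with N=80: (17/80)·0.7568 + (17/80)·0.8205 + (17/80)·0.8000 + (29/80)·0.5909 = 0.719

0.719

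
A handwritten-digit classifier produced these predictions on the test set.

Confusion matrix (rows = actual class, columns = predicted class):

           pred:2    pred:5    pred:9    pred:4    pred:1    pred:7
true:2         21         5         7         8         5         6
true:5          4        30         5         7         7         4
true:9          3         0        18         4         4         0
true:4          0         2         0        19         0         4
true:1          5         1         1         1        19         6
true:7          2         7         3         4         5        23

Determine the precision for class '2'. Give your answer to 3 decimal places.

Treat '2' as positive and all other classes as negative.
precision = TP/(TP+FP).
2: TP=21, FP=4+3+0+5+2=14 → 21/35 = 0.6000

0.600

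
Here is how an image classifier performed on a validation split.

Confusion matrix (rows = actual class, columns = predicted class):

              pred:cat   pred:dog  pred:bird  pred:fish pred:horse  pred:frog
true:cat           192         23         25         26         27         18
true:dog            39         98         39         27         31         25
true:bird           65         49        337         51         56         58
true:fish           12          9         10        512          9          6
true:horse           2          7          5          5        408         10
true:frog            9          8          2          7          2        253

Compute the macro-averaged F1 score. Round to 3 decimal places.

Per-class F1 score (2·TP/(2·TP+FP+FN)):
  cat: TP=192, FP=39+65+12+2+9=127, FN=23+25+26+27+18=119 → 384/630 = 0.6095
  dog: TP=98, FP=23+49+9+7+8=96, FN=39+39+27+31+25=161 → 196/453 = 0.4327
  bird: TP=337, FP=25+39+10+5+2=81, FN=65+49+51+56+58=279 → 674/1034 = 0.6518
  fish: TP=512, FP=26+27+51+5+7=116, FN=12+9+10+9+6=46 → 1024/1186 = 0.8634
  horse: TP=408, FP=27+31+56+9+2=125, FN=2+7+5+5+10=29 → 816/970 = 0.8412
  frog: TP=253, FP=18+25+58+6+10=117, FN=9+8+2+7+2=28 → 506/651 = 0.7773
Macro-F1 score = mean = (0.6095 + 0.4327 + 0.6518 + 0.8634 + 0.8412 + 0.7773) / 6 = 0.696

0.696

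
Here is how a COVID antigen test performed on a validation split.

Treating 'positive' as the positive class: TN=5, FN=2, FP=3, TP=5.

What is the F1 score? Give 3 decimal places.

0.667

Precision = TP/(TP+FP) = 5/8 = 0.6250
Recall = TP/(TP+FN) = 5/7 = 0.7143
F1 = 2·TP/(2·TP+FP+FN) = 10/15 = 0.667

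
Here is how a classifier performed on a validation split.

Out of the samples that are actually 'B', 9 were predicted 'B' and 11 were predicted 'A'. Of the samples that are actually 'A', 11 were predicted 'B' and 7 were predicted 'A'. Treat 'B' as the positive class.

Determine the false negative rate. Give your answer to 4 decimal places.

FNR = FN/(FN+TP) = 11/(11+9) = 0.5500

0.5500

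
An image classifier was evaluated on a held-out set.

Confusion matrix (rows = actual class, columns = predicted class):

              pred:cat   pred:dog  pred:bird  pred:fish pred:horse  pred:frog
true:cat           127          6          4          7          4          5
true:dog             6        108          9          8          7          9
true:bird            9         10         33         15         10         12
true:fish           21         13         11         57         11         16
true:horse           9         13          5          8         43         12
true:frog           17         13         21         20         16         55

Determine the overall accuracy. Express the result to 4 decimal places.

0.5640

Accuracy = trace / total = (127+108+33+57+43+55=423) / 750 = 423/750 = 0.5640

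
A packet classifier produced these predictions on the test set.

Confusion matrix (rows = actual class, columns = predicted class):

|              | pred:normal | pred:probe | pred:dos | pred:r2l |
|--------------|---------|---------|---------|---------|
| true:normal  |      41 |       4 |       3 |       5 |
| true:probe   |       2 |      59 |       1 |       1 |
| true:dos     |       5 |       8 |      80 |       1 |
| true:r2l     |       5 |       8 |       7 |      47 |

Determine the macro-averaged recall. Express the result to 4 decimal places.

0.8157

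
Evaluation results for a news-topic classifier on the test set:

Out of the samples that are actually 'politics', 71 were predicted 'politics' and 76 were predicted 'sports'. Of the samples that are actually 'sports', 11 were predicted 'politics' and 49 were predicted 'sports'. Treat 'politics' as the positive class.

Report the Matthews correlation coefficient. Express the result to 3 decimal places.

MCC = (TP·TN − FP·FN) / √((TP+FP)(TP+FN)(TN+FP)(TN+FN))
Numerator = 71·49 − 11·76 = 2643
Denominator = √(82·147·60·125) = √90405000 = 9508.1544
MCC = 2643 / 9508.1544 = 0.278

0.278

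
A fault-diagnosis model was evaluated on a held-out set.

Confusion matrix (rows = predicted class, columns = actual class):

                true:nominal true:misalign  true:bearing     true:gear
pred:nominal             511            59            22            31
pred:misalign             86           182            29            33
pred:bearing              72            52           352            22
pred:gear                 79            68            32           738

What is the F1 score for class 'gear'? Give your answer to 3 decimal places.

0.848

Take TP from the diagonal, FP from the rest of the 'gear' prediction marginal, FN from the rest of the 'gear' actual marginal.
F1 score = 2·TP/(2·TP+FP+FN).
gear: TP=738, FP=79+68+32=179, FN=31+33+22=86 → 1476/1741 = 0.8478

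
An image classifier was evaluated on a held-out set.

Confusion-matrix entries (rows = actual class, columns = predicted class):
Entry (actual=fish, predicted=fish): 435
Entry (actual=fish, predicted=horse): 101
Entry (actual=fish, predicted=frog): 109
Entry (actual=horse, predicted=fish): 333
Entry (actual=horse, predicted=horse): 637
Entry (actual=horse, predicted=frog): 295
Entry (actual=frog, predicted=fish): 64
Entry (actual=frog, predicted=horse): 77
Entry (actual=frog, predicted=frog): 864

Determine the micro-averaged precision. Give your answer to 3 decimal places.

0.664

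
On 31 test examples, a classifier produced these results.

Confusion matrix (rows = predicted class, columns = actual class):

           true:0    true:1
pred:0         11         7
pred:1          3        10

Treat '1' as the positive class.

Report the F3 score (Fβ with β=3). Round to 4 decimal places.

Fβ = (1+β²)·TP / ((1+β²)·TP + β²·FN + FP), with β²=9
= 10·10 / (10·10 + 9·7 + 3) = 0.6024

0.6024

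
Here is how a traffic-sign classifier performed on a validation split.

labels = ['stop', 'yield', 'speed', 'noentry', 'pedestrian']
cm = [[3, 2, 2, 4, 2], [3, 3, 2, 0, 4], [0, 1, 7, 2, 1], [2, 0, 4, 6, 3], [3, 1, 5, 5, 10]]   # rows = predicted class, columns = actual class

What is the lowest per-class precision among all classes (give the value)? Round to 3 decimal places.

Per-class precision (TP/(TP+FP)):
  stop: TP=3, FP=2+2+4+2=10 → 3/13 = 0.2308
  yield: TP=3, FP=3+2+0+4=9 → 3/12 = 0.2500
  speed: TP=7, FP=0+1+2+1=4 → 7/11 = 0.6364
  noentry: TP=6, FP=2+0+4+3=9 → 6/15 = 0.4000
  pedestrian: TP=10, FP=3+1+5+5=14 → 10/24 = 0.4167
Lowest is class 'stop' with precision = 0.231.

0.231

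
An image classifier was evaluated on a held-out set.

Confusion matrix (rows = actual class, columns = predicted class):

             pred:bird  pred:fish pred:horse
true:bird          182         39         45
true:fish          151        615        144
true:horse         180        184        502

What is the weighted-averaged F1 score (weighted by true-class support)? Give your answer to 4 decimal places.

0.6479

Per-class F1 score (2·TP/(2·TP+FP+FN)):
  bird: TP=182, FP=151+180=331, FN=39+45=84 → 364/779 = 0.46727
  fish: TP=615, FP=39+184=223, FN=151+144=295 → 1230/1748 = 0.70366
  horse: TP=502, FP=45+144=189, FN=180+184=364 → 1004/1557 = 0.64483
Weighted-F1 score = Σ (supportᵢ/N)·F1 scoreᵢ with N=2042: (266/2042)·0.46727 + (910/2042)·0.70366 + (866/2042)·0.64483 = 0.6479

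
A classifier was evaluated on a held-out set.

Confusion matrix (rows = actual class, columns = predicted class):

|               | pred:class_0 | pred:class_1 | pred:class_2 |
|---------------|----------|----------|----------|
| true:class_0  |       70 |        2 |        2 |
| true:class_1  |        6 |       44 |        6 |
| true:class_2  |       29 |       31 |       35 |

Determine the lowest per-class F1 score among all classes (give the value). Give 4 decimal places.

0.5072

Per-class F1 score (2·TP/(2·TP+FP+FN)):
  class_0: TP=70, FP=6+29=35, FN=2+2=4 → 140/179 = 0.78212
  class_1: TP=44, FP=2+31=33, FN=6+6=12 → 88/133 = 0.66165
  class_2: TP=35, FP=2+6=8, FN=29+31=60 → 70/138 = 0.50725
Lowest is class 'class_2' with F1 score = 0.5072.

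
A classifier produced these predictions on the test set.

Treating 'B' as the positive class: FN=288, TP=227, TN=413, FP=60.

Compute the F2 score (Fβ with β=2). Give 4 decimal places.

Fβ = (1+β²)·TP / ((1+β²)·TP + β²·FN + FP), with β²=4
= 5·227 / (5·227 + 4·288 + 60) = 0.4836

0.4836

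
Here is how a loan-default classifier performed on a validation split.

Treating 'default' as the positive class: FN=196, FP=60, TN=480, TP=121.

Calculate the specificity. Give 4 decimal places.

Specificity = TN/(TN+FP) = 480/(480+60) = 0.8889

0.8889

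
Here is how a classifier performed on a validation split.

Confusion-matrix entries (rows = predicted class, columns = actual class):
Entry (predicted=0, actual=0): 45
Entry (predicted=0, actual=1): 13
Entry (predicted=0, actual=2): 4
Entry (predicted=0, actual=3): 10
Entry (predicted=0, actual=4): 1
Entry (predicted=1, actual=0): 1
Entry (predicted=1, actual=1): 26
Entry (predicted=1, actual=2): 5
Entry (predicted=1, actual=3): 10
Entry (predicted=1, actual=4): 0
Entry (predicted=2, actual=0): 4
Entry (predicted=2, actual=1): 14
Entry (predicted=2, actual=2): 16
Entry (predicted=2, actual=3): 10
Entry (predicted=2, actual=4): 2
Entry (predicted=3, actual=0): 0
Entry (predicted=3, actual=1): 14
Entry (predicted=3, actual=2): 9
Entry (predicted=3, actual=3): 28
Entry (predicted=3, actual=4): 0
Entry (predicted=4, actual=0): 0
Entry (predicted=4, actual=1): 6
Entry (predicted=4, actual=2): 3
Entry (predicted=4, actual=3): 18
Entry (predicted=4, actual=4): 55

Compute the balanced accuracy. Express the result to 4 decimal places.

0.6011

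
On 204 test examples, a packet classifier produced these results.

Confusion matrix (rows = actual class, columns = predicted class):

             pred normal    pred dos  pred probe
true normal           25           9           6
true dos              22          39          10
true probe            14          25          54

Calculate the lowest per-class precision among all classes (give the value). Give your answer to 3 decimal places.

0.410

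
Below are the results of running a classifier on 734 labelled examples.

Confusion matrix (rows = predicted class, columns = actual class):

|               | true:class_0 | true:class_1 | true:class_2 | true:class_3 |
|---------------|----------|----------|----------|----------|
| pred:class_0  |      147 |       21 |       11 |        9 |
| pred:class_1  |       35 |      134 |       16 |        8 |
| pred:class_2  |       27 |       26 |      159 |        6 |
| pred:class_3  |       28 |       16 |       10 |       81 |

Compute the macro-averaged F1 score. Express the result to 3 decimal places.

Per-class F1 score (2·TP/(2·TP+FP+FN)):
  class_0: TP=147, FP=21+11+9=41, FN=35+27+28=90 → 294/425 = 0.6918
  class_1: TP=134, FP=35+16+8=59, FN=21+26+16=63 → 268/390 = 0.6872
  class_2: TP=159, FP=27+26+6=59, FN=11+16+10=37 → 318/414 = 0.7681
  class_3: TP=81, FP=28+16+10=54, FN=9+8+6=23 → 162/239 = 0.6778
Macro-F1 score = mean = (0.6918 + 0.6872 + 0.7681 + 0.6778) / 4 = 0.706

0.706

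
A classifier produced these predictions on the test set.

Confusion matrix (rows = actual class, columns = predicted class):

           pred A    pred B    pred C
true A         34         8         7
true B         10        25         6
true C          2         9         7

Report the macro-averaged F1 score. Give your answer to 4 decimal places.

0.5622

Per-class F1 score (2·TP/(2·TP+FP+FN)):
  A: TP=34, FP=10+2=12, FN=8+7=15 → 68/95 = 0.71579
  B: TP=25, FP=8+9=17, FN=10+6=16 → 50/83 = 0.60241
  C: TP=7, FP=7+6=13, FN=2+9=11 → 14/38 = 0.36842
Macro-F1 score = mean = (0.71579 + 0.60241 + 0.36842) / 3 = 0.5622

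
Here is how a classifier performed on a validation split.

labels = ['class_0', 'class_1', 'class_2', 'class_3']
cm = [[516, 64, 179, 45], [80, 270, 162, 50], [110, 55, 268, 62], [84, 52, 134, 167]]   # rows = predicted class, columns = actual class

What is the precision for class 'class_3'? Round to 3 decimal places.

One-vs-rest for 'class_3': TP = diagonal; FP = other classes predicted 'class_3'; FN = 'class_3' predicted as other.
precision = TP/(TP+FP).
class_3: TP=167, FP=84+52+134=270 → 167/437 = 0.3822

0.382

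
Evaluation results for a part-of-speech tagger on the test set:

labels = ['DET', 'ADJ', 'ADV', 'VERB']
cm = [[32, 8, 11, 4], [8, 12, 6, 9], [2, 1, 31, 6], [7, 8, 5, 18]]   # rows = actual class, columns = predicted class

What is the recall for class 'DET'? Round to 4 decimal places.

One-vs-rest for 'DET': TP = diagonal; FP = other classes predicted 'DET'; FN = 'DET' predicted as other.
recall = TP/(TP+FN).
DET: TP=32, FN=8+11+4=23 → 32/55 = 0.58182

0.5818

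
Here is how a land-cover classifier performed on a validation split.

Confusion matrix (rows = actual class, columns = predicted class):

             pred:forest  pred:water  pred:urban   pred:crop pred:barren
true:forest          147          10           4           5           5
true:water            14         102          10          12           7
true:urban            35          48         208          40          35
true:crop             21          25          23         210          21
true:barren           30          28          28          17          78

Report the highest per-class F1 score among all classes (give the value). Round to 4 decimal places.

0.7192

Per-class F1 score (2·TP/(2·TP+FP+FN)):
  forest: TP=147, FP=14+35+21+30=100, FN=10+4+5+5=24 → 294/418 = 0.70335
  water: TP=102, FP=10+48+25+28=111, FN=14+10+12+7=43 → 204/358 = 0.56983
  urban: TP=208, FP=4+10+23+28=65, FN=35+48+40+35=158 → 416/639 = 0.65102
  crop: TP=210, FP=5+12+40+17=74, FN=21+25+23+21=90 → 420/584 = 0.71918
  barren: TP=78, FP=5+7+35+21=68, FN=30+28+28+17=103 → 156/327 = 0.47706
Highest is class 'crop' with F1 score = 0.7192.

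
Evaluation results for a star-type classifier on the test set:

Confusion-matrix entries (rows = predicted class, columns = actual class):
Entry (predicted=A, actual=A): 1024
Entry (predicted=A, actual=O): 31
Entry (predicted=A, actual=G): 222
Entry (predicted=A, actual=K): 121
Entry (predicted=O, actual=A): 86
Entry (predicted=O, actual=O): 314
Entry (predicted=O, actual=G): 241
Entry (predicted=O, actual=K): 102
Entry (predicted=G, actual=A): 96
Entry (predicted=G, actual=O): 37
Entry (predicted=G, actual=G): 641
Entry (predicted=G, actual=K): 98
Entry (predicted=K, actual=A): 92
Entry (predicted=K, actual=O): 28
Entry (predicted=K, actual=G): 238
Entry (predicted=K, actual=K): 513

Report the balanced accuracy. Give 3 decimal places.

0.662

Balanced accuracy = mean of per-class recall.
  A: recall = 1024/1298 = 0.7889
  O: recall = 314/410 = 0.7659
  G: recall = 641/1342 = 0.4776
  K: recall = 513/834 = 0.6151
Mean = (0.7889 + 0.7659 + 0.4776 + 0.6151) / 4 = 0.662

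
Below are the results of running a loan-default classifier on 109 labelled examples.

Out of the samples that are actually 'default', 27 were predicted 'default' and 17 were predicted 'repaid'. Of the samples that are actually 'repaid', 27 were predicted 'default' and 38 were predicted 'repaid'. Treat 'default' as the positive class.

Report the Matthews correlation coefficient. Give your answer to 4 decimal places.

MCC = (TP·TN − FP·FN) / √((TP+FP)(TP+FN)(TN+FP)(TN+FN))
Numerator = 27·38 − 27·17 = 567
Denominator = √(54·44·65·55) = √8494200 = 2914.4811
MCC = 567 / 2914.4811 = 0.1945

0.1945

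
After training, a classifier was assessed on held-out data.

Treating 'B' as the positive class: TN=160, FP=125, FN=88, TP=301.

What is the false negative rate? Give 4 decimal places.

FNR = FN/(FN+TP) = 88/(88+301) = 0.2262

0.2262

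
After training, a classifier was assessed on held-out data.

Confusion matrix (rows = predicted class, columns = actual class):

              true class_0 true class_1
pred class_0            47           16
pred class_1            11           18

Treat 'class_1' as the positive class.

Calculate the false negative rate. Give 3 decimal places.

FNR = FN/(FN+TP) = 16/(16+18) = 0.471

0.471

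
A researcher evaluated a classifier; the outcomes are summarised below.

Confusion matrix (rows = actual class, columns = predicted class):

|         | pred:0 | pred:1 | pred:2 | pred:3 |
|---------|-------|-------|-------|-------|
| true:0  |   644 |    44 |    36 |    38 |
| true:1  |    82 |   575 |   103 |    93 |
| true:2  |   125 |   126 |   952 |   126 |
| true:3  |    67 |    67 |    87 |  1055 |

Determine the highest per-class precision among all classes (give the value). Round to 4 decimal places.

0.8081

Per-class precision (TP/(TP+FP)):
  0: TP=644, FP=82+125+67=274 → 644/918 = 0.70153
  1: TP=575, FP=44+126+67=237 → 575/812 = 0.70813
  2: TP=952, FP=36+103+87=226 → 952/1178 = 0.80815
  3: TP=1055, FP=38+93+126=257 → 1055/1312 = 0.80412
Highest is class '2' with precision = 0.8081.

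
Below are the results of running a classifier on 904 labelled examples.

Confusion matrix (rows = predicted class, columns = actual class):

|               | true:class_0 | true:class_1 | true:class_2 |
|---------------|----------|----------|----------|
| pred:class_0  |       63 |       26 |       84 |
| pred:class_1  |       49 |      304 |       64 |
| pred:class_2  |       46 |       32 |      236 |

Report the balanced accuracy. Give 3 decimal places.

0.618

Balanced accuracy = mean of per-class recall.
  class_0: recall = 63/158 = 0.3987
  class_1: recall = 304/362 = 0.8398
  class_2: recall = 236/384 = 0.6146
Mean = (0.3987 + 0.8398 + 0.6146) / 3 = 0.618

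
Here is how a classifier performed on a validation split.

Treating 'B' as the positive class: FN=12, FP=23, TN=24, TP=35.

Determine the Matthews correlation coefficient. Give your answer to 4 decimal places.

MCC = (TP·TN − FP·FN) / √((TP+FP)(TP+FN)(TN+FP)(TN+FN))
Numerator = 35·24 − 23·12 = 564
Denominator = √(58·47·47·36) = √4612392 = 2147.6480
MCC = 564 / 2147.6480 = 0.2626

0.2626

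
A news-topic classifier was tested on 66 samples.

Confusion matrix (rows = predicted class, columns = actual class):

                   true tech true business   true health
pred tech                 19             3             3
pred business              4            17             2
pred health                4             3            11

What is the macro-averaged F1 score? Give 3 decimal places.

Per-class F1 score (2·TP/(2·TP+FP+FN)):
  tech: TP=19, FP=3+3=6, FN=4+4=8 → 38/52 = 0.7308
  business: TP=17, FP=4+2=6, FN=3+3=6 → 34/46 = 0.7391
  health: TP=11, FP=4+3=7, FN=3+2=5 → 22/34 = 0.6471
Macro-F1 score = mean = (0.7308 + 0.7391 + 0.6471) / 3 = 0.706

0.706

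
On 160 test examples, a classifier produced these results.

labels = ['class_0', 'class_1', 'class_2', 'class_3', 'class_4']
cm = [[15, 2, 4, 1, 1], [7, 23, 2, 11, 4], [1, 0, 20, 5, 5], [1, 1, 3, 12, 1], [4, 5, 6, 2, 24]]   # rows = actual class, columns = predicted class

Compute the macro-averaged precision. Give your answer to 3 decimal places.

0.584

Per-class precision (TP/(TP+FP)):
  class_0: TP=15, FP=7+1+1+4=13 → 15/28 = 0.5357
  class_1: TP=23, FP=2+0+1+5=8 → 23/31 = 0.7419
  class_2: TP=20, FP=4+2+3+6=15 → 20/35 = 0.5714
  class_3: TP=12, FP=1+11+5+2=19 → 12/31 = 0.3871
  class_4: TP=24, FP=1+4+5+1=11 → 24/35 = 0.6857
Macro-precision = mean = (0.5357 + 0.7419 + 0.5714 + 0.3871 + 0.6857) / 5 = 0.584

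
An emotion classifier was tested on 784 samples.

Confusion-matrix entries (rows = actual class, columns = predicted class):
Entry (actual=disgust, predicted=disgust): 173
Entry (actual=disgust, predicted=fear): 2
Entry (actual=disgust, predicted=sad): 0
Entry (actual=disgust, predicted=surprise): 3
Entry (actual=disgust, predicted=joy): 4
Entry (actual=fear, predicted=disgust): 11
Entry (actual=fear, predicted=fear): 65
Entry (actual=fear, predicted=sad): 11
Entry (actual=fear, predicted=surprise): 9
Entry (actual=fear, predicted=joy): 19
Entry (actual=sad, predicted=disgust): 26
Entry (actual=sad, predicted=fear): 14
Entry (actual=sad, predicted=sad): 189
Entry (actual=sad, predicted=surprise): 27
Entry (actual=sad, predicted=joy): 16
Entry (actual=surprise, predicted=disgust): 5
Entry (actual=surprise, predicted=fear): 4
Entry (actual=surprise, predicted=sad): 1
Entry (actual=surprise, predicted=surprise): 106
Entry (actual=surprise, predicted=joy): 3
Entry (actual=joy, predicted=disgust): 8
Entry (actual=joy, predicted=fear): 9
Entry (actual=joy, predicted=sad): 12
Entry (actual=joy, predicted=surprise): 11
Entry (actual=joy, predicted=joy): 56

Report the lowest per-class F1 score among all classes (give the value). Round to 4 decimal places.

Per-class F1 score (2·TP/(2·TP+FP+FN)):
  disgust: TP=173, FP=11+26+5+8=50, FN=2+0+3+4=9 → 346/405 = 0.85432
  fear: TP=65, FP=2+14+4+9=29, FN=11+11+9+19=50 → 130/209 = 0.62201
  sad: TP=189, FP=0+11+1+12=24, FN=26+14+27+16=83 → 378/485 = 0.77938
  surprise: TP=106, FP=3+9+27+11=50, FN=5+4+1+3=13 → 212/275 = 0.77091
  joy: TP=56, FP=4+19+16+3=42, FN=8+9+12+11=40 → 112/194 = 0.57732
Lowest is class 'joy' with F1 score = 0.5773.

0.5773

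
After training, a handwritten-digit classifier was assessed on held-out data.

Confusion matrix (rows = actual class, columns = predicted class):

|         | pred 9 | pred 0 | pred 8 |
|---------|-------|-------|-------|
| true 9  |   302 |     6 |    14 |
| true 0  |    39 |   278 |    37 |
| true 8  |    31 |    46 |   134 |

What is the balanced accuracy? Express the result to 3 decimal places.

0.786

Balanced accuracy = mean of per-class recall.
  9: recall = 302/322 = 0.9379
  0: recall = 278/354 = 0.7853
  8: recall = 134/211 = 0.6351
Mean = (0.9379 + 0.7853 + 0.6351) / 3 = 0.786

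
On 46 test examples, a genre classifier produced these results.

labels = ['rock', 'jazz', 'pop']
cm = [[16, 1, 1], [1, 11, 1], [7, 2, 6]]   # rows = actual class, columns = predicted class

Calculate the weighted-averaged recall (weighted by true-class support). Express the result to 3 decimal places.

0.717

Per-class recall (TP/(TP+FN)):
  rock: TP=16, FN=1+1=2 → 16/18 = 0.8889
  jazz: TP=11, FN=1+1=2 → 11/13 = 0.8462
  pop: TP=6, FN=7+2=9 → 6/15 = 0.4000
Weighted-recall = Σ (supportᵢ/N)·recallᵢ with N=46: (18/46)·0.8889 + (13/46)·0.8462 + (15/46)·0.4000 = 0.717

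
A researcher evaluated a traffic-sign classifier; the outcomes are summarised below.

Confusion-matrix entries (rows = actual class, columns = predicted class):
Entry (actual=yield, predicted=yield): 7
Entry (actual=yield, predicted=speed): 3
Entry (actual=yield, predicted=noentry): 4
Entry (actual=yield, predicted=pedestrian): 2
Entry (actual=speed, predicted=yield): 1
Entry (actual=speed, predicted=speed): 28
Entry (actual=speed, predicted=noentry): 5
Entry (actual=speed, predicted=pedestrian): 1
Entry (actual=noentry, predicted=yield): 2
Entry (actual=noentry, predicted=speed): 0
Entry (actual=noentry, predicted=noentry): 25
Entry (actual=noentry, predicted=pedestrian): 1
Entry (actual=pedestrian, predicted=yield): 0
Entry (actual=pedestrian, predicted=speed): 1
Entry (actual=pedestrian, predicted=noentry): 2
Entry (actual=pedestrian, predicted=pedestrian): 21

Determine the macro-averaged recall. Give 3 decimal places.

0.751

Per-class recall (TP/(TP+FN)):
  yield: TP=7, FN=3+4+2=9 → 7/16 = 0.4375
  speed: TP=28, FN=1+5+1=7 → 28/35 = 0.8000
  noentry: TP=25, FN=2+0+1=3 → 25/28 = 0.8929
  pedestrian: TP=21, FN=0+1+2=3 → 21/24 = 0.8750
Macro-recall = mean = (0.4375 + 0.8000 + 0.8929 + 0.8750) / 4 = 0.751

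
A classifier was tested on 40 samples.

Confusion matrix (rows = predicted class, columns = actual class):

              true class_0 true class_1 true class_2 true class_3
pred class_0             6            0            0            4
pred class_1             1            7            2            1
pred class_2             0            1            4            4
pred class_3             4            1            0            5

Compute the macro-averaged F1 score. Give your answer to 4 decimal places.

0.5554

Per-class F1 score (2·TP/(2·TP+FP+FN)):
  class_0: TP=6, FP=0+0+4=4, FN=1+0+4=5 → 12/21 = 0.57143
  class_1: TP=7, FP=1+2+1=4, FN=0+1+1=2 → 14/20 = 0.70000
  class_2: TP=4, FP=0+1+4=5, FN=0+2+0=2 → 8/15 = 0.53333
  class_3: TP=5, FP=4+1+0=5, FN=4+1+4=9 → 10/24 = 0.41667
Macro-F1 score = mean = (0.57143 + 0.70000 + 0.53333 + 0.41667) / 4 = 0.5554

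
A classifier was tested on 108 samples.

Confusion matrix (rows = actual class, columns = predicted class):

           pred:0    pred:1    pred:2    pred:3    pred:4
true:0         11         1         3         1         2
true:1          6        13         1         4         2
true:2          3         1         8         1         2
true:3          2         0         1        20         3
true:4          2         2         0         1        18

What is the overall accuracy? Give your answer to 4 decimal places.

0.6481

Accuracy = trace / total = (11+13+8+20+18=70) / 108 = 70/108 = 0.6481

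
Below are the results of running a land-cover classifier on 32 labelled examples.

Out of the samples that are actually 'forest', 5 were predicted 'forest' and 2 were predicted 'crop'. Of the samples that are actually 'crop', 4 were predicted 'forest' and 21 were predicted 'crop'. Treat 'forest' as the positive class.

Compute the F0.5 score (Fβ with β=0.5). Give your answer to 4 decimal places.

0.5814

Fβ = (1+β²)·TP / ((1+β²)·TP + β²·FN + FP), with β²=1/4
= 1.25·5 / (1.25·5 + 0.25·2 + 4) = 0.5814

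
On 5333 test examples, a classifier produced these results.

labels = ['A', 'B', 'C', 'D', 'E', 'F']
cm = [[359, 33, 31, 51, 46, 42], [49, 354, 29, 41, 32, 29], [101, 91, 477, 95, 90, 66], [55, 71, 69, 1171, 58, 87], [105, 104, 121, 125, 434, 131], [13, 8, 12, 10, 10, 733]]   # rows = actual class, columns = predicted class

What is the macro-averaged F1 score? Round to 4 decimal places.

Per-class F1 score (2·TP/(2·TP+FP+FN)):
  A: TP=359, FP=49+101+55+105+13=323, FN=33+31+51+46+42=203 → 718/1244 = 0.57717
  B: TP=354, FP=33+91+71+104+8=307, FN=49+29+41+32+29=180 → 708/1195 = 0.59247
  C: TP=477, FP=31+29+69+121+12=262, FN=101+91+95+90+66=443 → 954/1659 = 0.57505
  D: TP=1171, FP=51+41+95+125+10=322, FN=55+71+69+58+87=340 → 2342/3004 = 0.77963
  E: TP=434, FP=46+32+90+58+10=236, FN=105+104+121+125+131=586 → 868/1690 = 0.51361
  F: TP=733, FP=42+29+66+87+131=355, FN=13+8+12+10+10=53 → 1466/1874 = 0.78228
Macro-F1 score = mean = (0.57717 + 0.59247 + 0.57505 + 0.77963 + 0.51361 + 0.78228) / 6 = 0.6367

0.6367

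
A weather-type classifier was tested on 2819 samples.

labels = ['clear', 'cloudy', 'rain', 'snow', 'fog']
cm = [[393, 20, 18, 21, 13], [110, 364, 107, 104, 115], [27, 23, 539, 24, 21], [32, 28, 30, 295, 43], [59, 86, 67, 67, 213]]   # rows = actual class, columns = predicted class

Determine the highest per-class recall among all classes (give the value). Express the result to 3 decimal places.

Per-class recall (TP/(TP+FN)):
  clear: TP=393, FN=20+18+21+13=72 → 393/465 = 0.8452
  cloudy: TP=364, FN=110+107+104+115=436 → 364/800 = 0.4550
  rain: TP=539, FN=27+23+24+21=95 → 539/634 = 0.8502
  snow: TP=295, FN=32+28+30+43=133 → 295/428 = 0.6893
  fog: TP=213, FN=59+86+67+67=279 → 213/492 = 0.4329
Highest is class 'rain' with recall = 0.850.

0.850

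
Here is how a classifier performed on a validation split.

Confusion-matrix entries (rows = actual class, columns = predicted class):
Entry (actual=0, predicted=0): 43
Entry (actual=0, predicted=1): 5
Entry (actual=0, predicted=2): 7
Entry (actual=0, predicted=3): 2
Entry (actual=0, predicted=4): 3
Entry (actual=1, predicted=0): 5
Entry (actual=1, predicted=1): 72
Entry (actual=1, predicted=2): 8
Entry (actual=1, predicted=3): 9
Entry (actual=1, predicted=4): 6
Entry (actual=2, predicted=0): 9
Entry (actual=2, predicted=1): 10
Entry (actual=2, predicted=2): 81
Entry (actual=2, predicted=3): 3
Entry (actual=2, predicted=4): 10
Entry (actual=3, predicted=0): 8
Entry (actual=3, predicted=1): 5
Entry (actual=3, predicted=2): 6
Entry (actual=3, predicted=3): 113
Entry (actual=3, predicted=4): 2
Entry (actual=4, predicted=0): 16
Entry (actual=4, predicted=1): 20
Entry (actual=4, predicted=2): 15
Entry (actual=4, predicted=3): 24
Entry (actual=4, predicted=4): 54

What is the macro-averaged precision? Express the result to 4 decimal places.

0.6669

Per-class precision (TP/(TP+FP)):
  0: TP=43, FP=5+9+8+16=38 → 43/81 = 0.53086
  1: TP=72, FP=5+10+5+20=40 → 72/112 = 0.64286
  2: TP=81, FP=7+8+6+15=36 → 81/117 = 0.69231
  3: TP=113, FP=2+9+3+24=38 → 113/151 = 0.74834
  4: TP=54, FP=3+6+10+2=21 → 54/75 = 0.72000
Macro-precision = mean = (0.53086 + 0.64286 + 0.69231 + 0.74834 + 0.72000) / 5 = 0.6669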